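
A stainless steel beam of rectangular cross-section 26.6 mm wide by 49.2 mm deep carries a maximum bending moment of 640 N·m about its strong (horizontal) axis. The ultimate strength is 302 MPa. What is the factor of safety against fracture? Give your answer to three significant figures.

n = 5.06

Section modulus S = bh²/6 = 26.6×49.2²/6 = 10730 mm³.
σ = M/S = 640000/10730 = 59.64 MPa.
n = 302/59.64 = 5.064.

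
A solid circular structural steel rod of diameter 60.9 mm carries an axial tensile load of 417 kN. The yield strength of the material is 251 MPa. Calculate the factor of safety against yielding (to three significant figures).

A = πd²/4 = 2913 mm².
σ = F/A = 417000/2913 = 143.2 MPa.
n = 251/143.2 = 1.753.

n = 1.75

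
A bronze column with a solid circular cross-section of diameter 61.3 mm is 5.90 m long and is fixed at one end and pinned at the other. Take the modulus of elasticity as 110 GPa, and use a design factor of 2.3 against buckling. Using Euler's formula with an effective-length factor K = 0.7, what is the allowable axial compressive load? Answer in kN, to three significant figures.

P_allow = 19.2 kN

I = πd⁴/64 = π×61.3⁴/64 = 693100 mm⁴.
Effective length L_e = KL = 0.7×5.90 m = 4130 mm.
Euler critical load P_cr = π²EI/L_e² = π²×110000×693100/4130² = 44120 N.
P_allow = P_cr/n = 44120/2.3 = 19180 N.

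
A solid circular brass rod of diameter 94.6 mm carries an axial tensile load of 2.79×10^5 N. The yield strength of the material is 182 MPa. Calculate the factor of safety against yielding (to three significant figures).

A = πd²/4 = 7029 mm².
σ = F/A = 279000/7029 = 39.69 MPa.
n = 182/39.69 = 4.585.

n = 4.58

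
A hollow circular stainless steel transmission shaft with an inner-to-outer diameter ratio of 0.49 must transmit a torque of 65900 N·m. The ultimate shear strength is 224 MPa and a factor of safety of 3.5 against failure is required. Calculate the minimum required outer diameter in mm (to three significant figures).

τ_allow = 224/3.5 = 64.00 MPa.
For a hollow shaft τ = 16T/[πd_o³(1−k⁴)] with k = 0.49, so 1−k⁴ = 0.9424.
d_o³ = 16T/[π τ_allow (1−k⁴)] = 16×6.5900×10^7/(π×64.00×0.9424) = 5.565×10^6 mm³.
d_o = 177.2 mm.

d_o = 177 mm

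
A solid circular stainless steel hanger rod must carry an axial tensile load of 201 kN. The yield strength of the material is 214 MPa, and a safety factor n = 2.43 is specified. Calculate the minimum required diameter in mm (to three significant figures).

d = 53.9 mm

Allowable stress σ_allow = 214/2.43 = 88.07 MPa.
Required area A = F/σ_allow = 201000/88.07 = 2282 mm².
A = πd²/4 → d = √(4A/π) = 53.91 mm.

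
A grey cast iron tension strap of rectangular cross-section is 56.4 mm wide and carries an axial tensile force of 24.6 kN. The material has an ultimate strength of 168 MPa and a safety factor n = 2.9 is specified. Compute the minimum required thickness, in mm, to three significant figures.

σ_allow = 168/2.9 = 57.93 MPa.
Required area A = F/σ_allow = 24600/57.93 = 424.6 mm².
t = A/w = 424.6/56.4 = 7.529 mm.

t = 7.53 mm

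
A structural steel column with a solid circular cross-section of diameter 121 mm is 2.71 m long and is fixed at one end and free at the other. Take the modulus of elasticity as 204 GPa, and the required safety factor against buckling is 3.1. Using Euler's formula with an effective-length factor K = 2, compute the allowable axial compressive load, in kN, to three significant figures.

I = πd⁴/64 = π×121⁴/64 = 1.052×10^7 mm⁴.
Effective length L_e = KL = 2×2.71 m = 5420 mm.
Euler critical load P_cr = π²EI/L_e² = π²×204000×1.052×10^7/5420² = 721200 N.
P_allow = P_cr/n = 721200/3.1 = 232600 N.

P_allow = 233 kN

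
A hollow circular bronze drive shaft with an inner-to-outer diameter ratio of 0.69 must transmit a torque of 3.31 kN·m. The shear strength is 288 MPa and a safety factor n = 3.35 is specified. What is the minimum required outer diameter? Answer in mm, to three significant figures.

τ_allow = 288/3.35 = 85.97 MPa.
For a hollow shaft τ = 16T/[πd_o³(1−k⁴)] with k = 0.69, so 1−k⁴ = 0.7733.
d_o³ = 16T/[π τ_allow (1−k⁴)] = 16×3310000/(π×85.97×0.7733) = 253600 mm³.
d_o = 63.29 mm.

d_o = 63.3 mm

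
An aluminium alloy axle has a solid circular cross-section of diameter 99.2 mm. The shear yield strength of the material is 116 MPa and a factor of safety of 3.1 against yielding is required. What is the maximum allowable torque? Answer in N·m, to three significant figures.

T_allow = 7170 N·m

τ_allow = 116/3.1 = 37.42 MPa.
For a solid shaft T_allow = τ_allow·πd³/16; πd³/16 = π×99.2³/16 = 191700 mm³.
T_allow = 37.42×191700 = 7.172×10^6 N·mm = 7172 N·m.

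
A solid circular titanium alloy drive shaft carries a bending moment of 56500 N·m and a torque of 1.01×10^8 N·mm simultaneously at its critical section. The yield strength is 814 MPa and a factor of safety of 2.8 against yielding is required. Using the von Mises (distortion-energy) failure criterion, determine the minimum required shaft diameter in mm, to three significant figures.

σ_allow = σ_y/n = 814/2.8 = 290.7 MPa.
For a solid shaft σ_b = 32M/(πd³) and τ = 16T/(πd³), so the von Mises stress is σ' = (16/πd³)·√(4M²+3T²).
√(4M²+3T²) = √(4×(5.650×10^7)² + 3×(1.010×10^8)²) = 2.083×10^8 N·mm.
d³ = 16×2.083×10^8/(π×290.7) = 3.648×10^6 mm³.
d = 153.9 mm.

d = 154 mm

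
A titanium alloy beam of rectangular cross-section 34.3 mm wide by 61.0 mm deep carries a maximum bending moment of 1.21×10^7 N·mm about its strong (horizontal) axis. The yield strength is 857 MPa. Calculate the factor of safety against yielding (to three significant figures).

Section modulus S = bh²/6 = 34.3×61.0²/6 = 21270 mm³.
σ = M/S = 1.2100×10^7/21270 = 568.8 MPa.
n = 857/568.8 = 1.507.

n = 1.51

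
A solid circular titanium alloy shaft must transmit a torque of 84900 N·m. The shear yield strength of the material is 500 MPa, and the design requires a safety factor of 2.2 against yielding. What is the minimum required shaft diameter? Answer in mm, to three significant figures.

d = 124 mm

Allowable shear stress τ_allow = 500/2.2 = 227.3 MPa.
For a solid shaft τ = 16T/(πd³), so d³ = 16T/(π τ_allow) = 16×8.4900×10^7/(π×227.3) = 1.903×10^6 mm³.
d = (1.903×10^6)^(1/3) = 123.9 mm.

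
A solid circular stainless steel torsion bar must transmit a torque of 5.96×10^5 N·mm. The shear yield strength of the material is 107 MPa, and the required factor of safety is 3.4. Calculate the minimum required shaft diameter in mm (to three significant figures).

d = 45.9 mm

Allowable shear stress τ_allow = 107/3.4 = 31.47 MPa.
For a solid shaft τ = 16T/(πd³), so d³ = 16T/(π τ_allow) = 16×596000/(π×31.47) = 96450 mm³.
d = (96450)^(1/3) = 45.86 mm.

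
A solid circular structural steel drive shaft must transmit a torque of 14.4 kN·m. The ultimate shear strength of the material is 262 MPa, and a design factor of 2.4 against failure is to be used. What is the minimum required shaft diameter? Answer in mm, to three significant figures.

Allowable shear stress τ_allow = 262/2.4 = 109.2 MPa.
For a solid shaft τ = 16T/(πd³), so d³ = 16T/(π τ_allow) = 16×1.4400×10^7/(π×109.2) = 671800 mm³.
d = (671800)^(1/3) = 87.58 mm.

d = 87.6 mm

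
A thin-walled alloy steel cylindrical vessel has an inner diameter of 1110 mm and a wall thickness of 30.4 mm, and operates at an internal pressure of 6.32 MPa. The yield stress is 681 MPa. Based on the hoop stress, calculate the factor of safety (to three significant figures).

n = 5.90

σ_h = pD/(2t) = 6.32×1110/(2×30.4) = 115.4 MPa.
n = 681/115.4 = 5.902.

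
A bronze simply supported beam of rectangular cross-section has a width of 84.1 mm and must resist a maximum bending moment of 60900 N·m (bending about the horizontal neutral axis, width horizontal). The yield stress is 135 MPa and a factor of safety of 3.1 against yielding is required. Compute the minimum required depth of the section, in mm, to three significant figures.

h = 316 mm

σ_allow = 135/3.1 = 43.55 MPa.
For a rectangular section σ = 6M/(bh²), so h² = 6M/(b σ_allow) = 6×6.0900×10^7/(84.1×43.55) = 99770 mm².
h = 315.9 mm.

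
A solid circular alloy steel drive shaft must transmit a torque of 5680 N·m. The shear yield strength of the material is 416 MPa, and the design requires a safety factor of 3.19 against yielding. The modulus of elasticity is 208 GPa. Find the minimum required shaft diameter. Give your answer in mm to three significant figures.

Allowable shear stress τ_allow = 416/3.19 = 130.4 MPa.
For a solid shaft τ = 16T/(πd³), so d³ = 16T/(π τ_allow) = 16×5680000/(π×130.4) = 221800 mm³.
d = (221800)^(1/3) = 60.53 mm.

d = 60.5 mm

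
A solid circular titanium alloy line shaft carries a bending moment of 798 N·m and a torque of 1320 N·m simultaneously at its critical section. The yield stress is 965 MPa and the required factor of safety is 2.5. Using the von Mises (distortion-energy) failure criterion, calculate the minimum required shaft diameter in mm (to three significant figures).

σ_allow = σ_y/n = 965/2.5 = 386.0 MPa.
For a solid shaft σ_b = 32M/(πd³) and τ = 16T/(πd³), so the von Mises stress is σ' = (16/πd³)·√(4M²+3T²).
√(4M²+3T²) = √(4×(798000)² + 3×(1.320×10^6)²) = 2.788×10^6 N·mm.
d³ = 16×2.788×10^6/(π×386.0) = 36790 mm³.
d = 33.26 mm.

d = 33.3 mm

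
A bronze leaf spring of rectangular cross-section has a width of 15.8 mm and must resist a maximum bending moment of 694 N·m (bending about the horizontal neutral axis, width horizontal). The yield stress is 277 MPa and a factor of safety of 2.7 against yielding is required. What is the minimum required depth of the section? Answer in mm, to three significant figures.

h = 50.7 mm

σ_allow = 277/2.7 = 102.6 MPa.
For a rectangular section σ = 6M/(bh²), so h² = 6M/(b σ_allow) = 6×694000/(15.8×102.6) = 2569 mm².
h = 50.68 mm.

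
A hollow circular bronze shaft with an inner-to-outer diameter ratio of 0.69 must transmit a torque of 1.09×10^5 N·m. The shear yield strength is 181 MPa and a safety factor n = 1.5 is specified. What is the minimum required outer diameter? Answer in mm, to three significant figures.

d_o = 181 mm

τ_allow = 181/1.5 = 120.7 MPa.
For a hollow shaft τ = 16T/[πd_o³(1−k⁴)] with k = 0.69, so 1−k⁴ = 0.7733.
d_o³ = 16T/[π τ_allow (1−k⁴)] = 16×1.0900×10^8/(π×120.7×0.7733) = 5.949×10^6 mm³.
d_o = 181.2 mm.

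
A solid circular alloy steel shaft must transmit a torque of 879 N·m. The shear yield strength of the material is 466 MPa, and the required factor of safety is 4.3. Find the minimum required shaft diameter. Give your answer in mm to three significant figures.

Allowable shear stress τ_allow = 466/4.3 = 108.4 MPa.
For a solid shaft τ = 16T/(πd³), so d³ = 16T/(π τ_allow) = 16×879000/(π×108.4) = 41310 mm³.
d = (41310)^(1/3) = 34.57 mm.

d = 34.6 mm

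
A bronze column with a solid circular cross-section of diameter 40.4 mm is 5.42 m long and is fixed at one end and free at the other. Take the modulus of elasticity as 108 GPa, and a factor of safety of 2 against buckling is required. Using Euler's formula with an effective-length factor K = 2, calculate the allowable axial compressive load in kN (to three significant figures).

I = πd⁴/64 = π×40.4⁴/64 = 130800 mm⁴.
Effective length L_e = KL = 2×5.42 m = 10840 mm.
Euler critical load P_cr = π²EI/L_e² = π²×108000×130800/10840² = 1186 N.
P_allow = P_cr/n = 1186/2 = 593.1 N.

P_allow = 0.593 kN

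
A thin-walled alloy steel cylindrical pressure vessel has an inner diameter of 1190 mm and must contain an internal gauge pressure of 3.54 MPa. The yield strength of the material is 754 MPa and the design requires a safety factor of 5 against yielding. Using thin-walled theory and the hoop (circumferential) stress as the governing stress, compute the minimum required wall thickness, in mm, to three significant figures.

t = 14.0 mm

σ_allow = 754/5 = 150.8 MPa.
Hoop stress σ_h = pD/(2t), so t = pD/(2σ_allow) = 3.54×1190/(2×150.8) = 13.97 mm.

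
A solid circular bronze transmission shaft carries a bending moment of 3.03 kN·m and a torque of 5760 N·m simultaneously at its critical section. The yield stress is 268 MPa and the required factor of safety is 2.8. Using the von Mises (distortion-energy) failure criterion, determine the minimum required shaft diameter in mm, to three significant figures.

σ_allow = σ_y/n = 268/2.8 = 95.71 MPa.
For a solid shaft σ_b = 32M/(πd³) and τ = 16T/(πd³), so the von Mises stress is σ' = (16/πd³)·√(4M²+3T²).
√(4M²+3T²) = √(4×(3.030×10^6)² + 3×(5.760×10^6)²) = 1.167×10^7 N·mm.
d³ = 16×1.167×10^7/(π×95.71) = 621100 mm³.
d = 85.32 mm.

d = 85.3 mm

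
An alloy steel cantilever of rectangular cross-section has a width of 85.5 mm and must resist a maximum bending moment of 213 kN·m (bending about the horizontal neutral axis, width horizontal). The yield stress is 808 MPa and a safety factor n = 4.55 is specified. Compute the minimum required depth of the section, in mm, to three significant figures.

h = 290 mm

σ_allow = 808/4.55 = 177.6 MPa.
For a rectangular section σ = 6M/(bh²), so h² = 6M/(b σ_allow) = 6×2.1300×10^8/(85.5×177.6) = 84170 mm².
h = 290.1 mm.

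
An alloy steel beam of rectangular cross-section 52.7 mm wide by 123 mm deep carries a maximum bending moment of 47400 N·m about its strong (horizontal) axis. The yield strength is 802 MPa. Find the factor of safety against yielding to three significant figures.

n = 2.25

Section modulus S = bh²/6 = 52.7×123²/6 = 132900 mm³.
σ = M/S = 4.7400×10^7/132900 = 356.7 MPa.
n = 802/356.7 = 2.248.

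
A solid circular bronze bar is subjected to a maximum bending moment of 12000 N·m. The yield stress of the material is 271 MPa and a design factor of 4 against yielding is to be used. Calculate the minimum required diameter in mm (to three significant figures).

σ_allow = 271/4 = 67.75 MPa.
For a solid circular section σ = 32M/(πd³), so d³ = 32M/(π σ_allow) = 32×1.2000×10^7/(π×67.75) = 1.804×10^6 mm³.
d = 121.7 mm.

d = 122 mm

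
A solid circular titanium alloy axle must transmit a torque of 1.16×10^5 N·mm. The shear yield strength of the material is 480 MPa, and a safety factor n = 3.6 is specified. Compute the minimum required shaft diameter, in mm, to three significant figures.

d = 16.4 mm

Allowable shear stress τ_allow = 480/3.6 = 133.3 MPa.
For a solid shaft τ = 16T/(πd³), so d³ = 16T/(π τ_allow) = 16×116000/(π×133.3) = 4431 mm³.
d = (4431)^(1/3) = 16.42 mm.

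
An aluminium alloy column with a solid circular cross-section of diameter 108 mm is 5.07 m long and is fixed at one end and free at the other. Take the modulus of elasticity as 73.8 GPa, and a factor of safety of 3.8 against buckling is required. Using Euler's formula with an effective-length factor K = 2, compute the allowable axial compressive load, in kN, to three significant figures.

I = πd⁴/64 = π×108⁴/64 = 6.678×10^6 mm⁴.
Effective length L_e = KL = 2×5.07 m = 10140 mm.
Euler critical load P_cr = π²EI/L_e² = π²×73800×6.678×10^6/10140² = 47310 N.
P_allow = P_cr/n = 47310/3.8 = 12450 N.

P_allow = 12.4 kN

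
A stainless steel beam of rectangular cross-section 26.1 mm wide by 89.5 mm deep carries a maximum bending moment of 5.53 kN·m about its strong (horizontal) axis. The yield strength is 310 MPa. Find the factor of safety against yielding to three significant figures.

Section modulus S = bh²/6 = 26.1×89.5²/6 = 34840 mm³.
σ = M/S = 5530000/34840 = 158.7 MPa.
n = 310/158.7 = 1.953.

n = 1.95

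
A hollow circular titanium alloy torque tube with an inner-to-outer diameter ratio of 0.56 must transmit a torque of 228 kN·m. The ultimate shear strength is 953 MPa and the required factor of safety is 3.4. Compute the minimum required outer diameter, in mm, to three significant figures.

τ_allow = 953/3.4 = 280.3 MPa.
For a hollow shaft τ = 16T/[πd_o³(1−k⁴)] with k = 0.56, so 1−k⁴ = 0.9017.
d_o³ = 16T/[π τ_allow (1−k⁴)] = 16×2.2800×10^8/(π×280.3×0.9017) = 4.595×10^6 mm³.
d_o = 166.2 mm.

d_o = 166 mm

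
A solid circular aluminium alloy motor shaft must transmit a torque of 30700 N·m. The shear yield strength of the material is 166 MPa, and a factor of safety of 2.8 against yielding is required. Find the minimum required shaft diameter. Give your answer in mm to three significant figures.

d = 138 mm

Allowable shear stress τ_allow = 166/2.8 = 59.29 MPa.
For a solid shaft τ = 16T/(πd³), so d³ = 16T/(π τ_allow) = 16×3.0700×10^7/(π×59.29) = 2.637×10^6 mm³.
d = (2.637×10^6)^(1/3) = 138.2 mm.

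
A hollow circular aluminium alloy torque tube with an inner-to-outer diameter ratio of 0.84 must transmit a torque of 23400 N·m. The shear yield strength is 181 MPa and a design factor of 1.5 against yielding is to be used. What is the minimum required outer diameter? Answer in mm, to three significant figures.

d_o = 125 mm

τ_allow = 181/1.5 = 120.7 MPa.
For a hollow shaft τ = 16T/[πd_o³(1−k⁴)] with k = 0.84, so 1−k⁴ = 0.5021.
d_o³ = 16T/[π τ_allow (1−k⁴)] = 16×2.3400×10^7/(π×120.7×0.5021) = 1.967×10^6 mm³.
d_o = 125.3 mm.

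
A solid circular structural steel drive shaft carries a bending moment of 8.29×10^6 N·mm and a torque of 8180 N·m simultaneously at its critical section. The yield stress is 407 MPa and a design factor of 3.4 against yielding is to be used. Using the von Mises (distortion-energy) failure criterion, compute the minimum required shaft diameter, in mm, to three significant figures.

σ_allow = σ_y/n = 407/3.4 = 119.7 MPa.
For a solid shaft σ_b = 32M/(πd³) and τ = 16T/(πd³), so the von Mises stress is σ' = (16/πd³)·√(4M²+3T²).
√(4M²+3T²) = √(4×(8.290×10^6)² + 3×(8.180×10^6)²) = 2.181×10^7 N·mm.
d³ = 16×2.181×10^7/(π×119.7) = 927900 mm³.
d = 97.54 mm.

d = 97.5 mm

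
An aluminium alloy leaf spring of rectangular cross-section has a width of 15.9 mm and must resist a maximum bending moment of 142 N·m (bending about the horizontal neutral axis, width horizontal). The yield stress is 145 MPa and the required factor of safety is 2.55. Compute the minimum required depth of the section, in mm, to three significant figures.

σ_allow = 145/2.55 = 56.86 MPa.
For a rectangular section σ = 6M/(bh²), so h² = 6M/(b σ_allow) = 6×142000/(15.9×56.86) = 942.4 mm².
h = 30.70 mm.

h = 30.7 mm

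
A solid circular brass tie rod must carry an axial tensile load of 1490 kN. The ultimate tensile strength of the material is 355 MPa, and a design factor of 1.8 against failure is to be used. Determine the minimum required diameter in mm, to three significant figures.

Allowable stress σ_allow = 355/1.8 = 197.2 MPa.
Required area A = F/σ_allow = 1490000/197.2 = 7555 mm².
A = πd²/4 → d = √(4A/π) = 98.08 mm.

d = 98.1 mm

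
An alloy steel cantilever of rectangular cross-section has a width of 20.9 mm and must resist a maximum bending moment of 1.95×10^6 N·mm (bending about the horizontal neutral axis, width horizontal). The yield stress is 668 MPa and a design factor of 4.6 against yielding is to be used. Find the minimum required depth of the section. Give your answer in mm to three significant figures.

σ_allow = 668/4.6 = 145.2 MPa.
For a rectangular section σ = 6M/(bh²), so h² = 6M/(b σ_allow) = 6×1950000/(20.9×145.2) = 3855 mm².
h = 62.09 mm.

h = 62.1 mm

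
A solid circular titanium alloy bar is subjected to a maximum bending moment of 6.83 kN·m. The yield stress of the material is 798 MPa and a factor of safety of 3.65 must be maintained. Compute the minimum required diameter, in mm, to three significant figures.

d = 68.3 mm

σ_allow = 798/3.65 = 218.6 MPa.
For a solid circular section σ = 32M/(πd³), so d³ = 32M/(π σ_allow) = 32×6830000/(π×218.6) = 318200 mm³.
d = 68.27 mm.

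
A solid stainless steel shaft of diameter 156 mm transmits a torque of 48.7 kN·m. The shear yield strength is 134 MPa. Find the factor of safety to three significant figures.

n = 2.05

τ = 16T/(πd³) = 16×4.8700×10^7/(π×156³) = 65.33 MPa.
n = τ_limit/τ = 134/65.33 = 2.051.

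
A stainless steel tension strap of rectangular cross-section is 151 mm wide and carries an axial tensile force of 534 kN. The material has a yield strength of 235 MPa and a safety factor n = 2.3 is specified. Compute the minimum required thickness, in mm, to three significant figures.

t = 34.6 mm

σ_allow = 235/2.3 = 102.2 MPa.
Required area A = F/σ_allow = 534000/102.2 = 5226 mm².
t = A/w = 5226/151 = 34.61 mm.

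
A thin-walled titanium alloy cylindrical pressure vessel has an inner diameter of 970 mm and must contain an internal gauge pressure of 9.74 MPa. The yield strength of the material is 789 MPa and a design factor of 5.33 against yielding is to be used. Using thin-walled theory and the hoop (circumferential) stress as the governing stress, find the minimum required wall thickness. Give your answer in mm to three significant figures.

σ_allow = 789/5.33 = 148.0 MPa.
Hoop stress σ_h = pD/(2t), so t = pD/(2σ_allow) = 9.74×970/(2×148.0) = 31.91 mm.

t = 31.9 mm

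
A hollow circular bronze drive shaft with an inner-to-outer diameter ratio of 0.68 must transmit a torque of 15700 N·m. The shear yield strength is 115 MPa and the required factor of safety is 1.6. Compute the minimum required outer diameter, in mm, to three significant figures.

d_o = 112 mm

τ_allow = 115/1.6 = 71.88 MPa.
For a hollow shaft τ = 16T/[πd_o³(1−k⁴)] with k = 0.68, so 1−k⁴ = 0.7862.
d_o³ = 16T/[π τ_allow (1−k⁴)] = 16×1.5700×10^7/(π×71.88×0.7862) = 1.415×10^6 mm³.
d_o = 112.3 mm.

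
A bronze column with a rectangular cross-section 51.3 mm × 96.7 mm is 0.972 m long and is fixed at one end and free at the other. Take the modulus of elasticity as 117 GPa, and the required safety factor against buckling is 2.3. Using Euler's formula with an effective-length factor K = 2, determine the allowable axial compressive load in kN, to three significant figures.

P_allow = 145 kN

Buckling occurs about the weak axis: I_min = h·b³/12 = 96.7×51.3³/12 = 1.088×10^6 mm⁴ (b = 51.3 mm is the smaller dimension).
Effective length L_e = KL = 2×0.972 m = 1944 mm.
Euler critical load P_cr = π²EI/L_e² = π²×117000×1.088×10^6/1944² = 332400 N.
P_allow = P_cr/n = 332400/2.3 = 144500 N.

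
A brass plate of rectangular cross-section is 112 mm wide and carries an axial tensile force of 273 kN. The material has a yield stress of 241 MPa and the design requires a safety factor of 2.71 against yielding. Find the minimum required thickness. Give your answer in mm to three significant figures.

σ_allow = 241/2.71 = 88.93 MPa.
Required area A = F/σ_allow = 273000/88.93 = 3070 mm².
t = A/w = 3070/112 = 27.41 mm.

t = 27.4 mm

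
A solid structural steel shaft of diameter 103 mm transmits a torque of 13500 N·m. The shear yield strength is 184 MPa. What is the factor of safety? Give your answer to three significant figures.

τ = 16T/(πd³) = 16×1.3500×10^7/(π×103³) = 62.92 MPa.
n = τ_limit/τ = 184/62.92 = 2.924.

n = 2.92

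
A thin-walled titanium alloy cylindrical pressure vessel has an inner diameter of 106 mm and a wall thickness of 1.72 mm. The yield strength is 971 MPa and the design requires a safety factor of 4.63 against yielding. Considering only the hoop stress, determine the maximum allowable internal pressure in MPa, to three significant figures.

σ_allow = 971/4.63 = 209.7 MPa.
σ_h = pD/(2t) → p_allow = 2σ_allow t/D = 2×209.7×1.72/106 = 6.806 MPa.

p_allow = 6.81 MPa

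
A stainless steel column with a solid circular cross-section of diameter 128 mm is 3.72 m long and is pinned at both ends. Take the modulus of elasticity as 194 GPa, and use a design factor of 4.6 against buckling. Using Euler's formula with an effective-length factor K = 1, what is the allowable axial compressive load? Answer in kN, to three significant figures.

P_allow = 396 kN

I = πd⁴/64 = π×128⁴/64 = 1.318×10^7 mm⁴.
Effective length L_e = KL = 1×3.72 m = 3720 mm.
Euler critical load P_cr = π²EI/L_e² = π²×194000×1.318×10^7/3720² = 1.823×10^6 N.
P_allow = P_cr/n = 1.823×10^6/4.6 = 396300 N.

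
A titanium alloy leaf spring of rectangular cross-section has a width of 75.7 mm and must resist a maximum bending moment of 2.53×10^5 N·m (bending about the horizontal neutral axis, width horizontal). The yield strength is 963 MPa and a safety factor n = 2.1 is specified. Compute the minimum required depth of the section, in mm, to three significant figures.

h = 209 mm

σ_allow = 963/2.1 = 458.6 MPa.
For a rectangular section σ = 6M/(bh²), so h² = 6M/(b σ_allow) = 6×2.5300×10^8/(75.7×458.6) = 43730 mm².
h = 209.1 mm.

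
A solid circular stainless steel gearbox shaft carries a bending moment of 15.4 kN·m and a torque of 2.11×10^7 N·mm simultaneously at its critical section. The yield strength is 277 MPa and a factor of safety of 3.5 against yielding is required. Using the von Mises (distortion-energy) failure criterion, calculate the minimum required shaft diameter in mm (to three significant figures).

σ_allow = σ_y/n = 277/3.5 = 79.14 MPa.
For a solid shaft σ_b = 32M/(πd³) and τ = 16T/(πd³), so the von Mises stress is σ' = (16/πd³)·√(4M²+3T²).
√(4M²+3T²) = √(4×(1.540×10^7)² + 3×(2.110×10^7)²) = 4.779×10^7 N·mm.
d³ = 16×4.779×10^7/(π×79.14) = 3.076×10^6 mm³.
d = 145.4 mm.

d = 145 mm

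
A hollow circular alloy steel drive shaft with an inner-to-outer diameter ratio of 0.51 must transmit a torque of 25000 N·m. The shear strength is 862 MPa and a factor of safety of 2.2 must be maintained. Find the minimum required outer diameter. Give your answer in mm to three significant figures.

τ_allow = 862/2.2 = 391.8 MPa.
For a hollow shaft τ = 16T/[πd_o³(1−k⁴)] with k = 0.51, so 1−k⁴ = 0.9323.
d_o³ = 16T/[π τ_allow (1−k⁴)] = 16×2.5000×10^7/(π×391.8×0.9323) = 348500 mm³.
d_o = 70.37 mm.

d_o = 70.4 mm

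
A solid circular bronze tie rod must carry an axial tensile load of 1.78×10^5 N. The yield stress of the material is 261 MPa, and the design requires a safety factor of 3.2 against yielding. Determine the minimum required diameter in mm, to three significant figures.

Allowable stress σ_allow = 261/3.2 = 81.56 MPa.
Required area A = F/σ_allow = 178000/81.56 = 2182 mm².
A = πd²/4 → d = √(4A/π) = 52.71 mm.

d = 52.7 mm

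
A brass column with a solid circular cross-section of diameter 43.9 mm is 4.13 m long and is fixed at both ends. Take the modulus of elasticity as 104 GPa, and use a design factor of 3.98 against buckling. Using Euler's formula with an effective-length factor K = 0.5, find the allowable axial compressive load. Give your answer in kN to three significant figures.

P_allow = 11.0 kN

I = πd⁴/64 = π×43.9⁴/64 = 182300 mm⁴.
Effective length L_e = KL = 0.5×4.13 m = 2065 mm.
Euler critical load P_cr = π²EI/L_e² = π²×104000×182300/2065² = 43890 N.
P_allow = P_cr/n = 43890/3.98 = 11030 N.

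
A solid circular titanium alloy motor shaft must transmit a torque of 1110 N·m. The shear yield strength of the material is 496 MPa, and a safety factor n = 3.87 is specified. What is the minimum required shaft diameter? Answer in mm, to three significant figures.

d = 35.3 mm

Allowable shear stress τ_allow = 496/3.87 = 128.2 MPa.
For a solid shaft τ = 16T/(πd³), so d³ = 16T/(π τ_allow) = 16×1110000/(π×128.2) = 44110 mm³.
d = (44110)^(1/3) = 35.33 mm.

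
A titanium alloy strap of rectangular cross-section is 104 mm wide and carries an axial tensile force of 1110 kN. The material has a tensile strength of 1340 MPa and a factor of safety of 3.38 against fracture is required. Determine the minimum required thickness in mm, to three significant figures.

t = 26.9 mm

σ_allow = 1340/3.38 = 396.4 MPa.
Required area A = F/σ_allow = 1110000/396.4 = 2800 mm².
t = A/w = 2800/104 = 26.92 mm.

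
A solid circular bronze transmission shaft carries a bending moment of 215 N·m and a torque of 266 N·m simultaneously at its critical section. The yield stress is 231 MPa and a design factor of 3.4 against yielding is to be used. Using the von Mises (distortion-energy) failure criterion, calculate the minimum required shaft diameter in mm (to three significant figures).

σ_allow = σ_y/n = 231/3.4 = 67.94 MPa.
For a solid shaft σ_b = 32M/(πd³) and τ = 16T/(πd³), so the von Mises stress is σ' = (16/πd³)·√(4M²+3T²).
√(4M²+3T²) = √(4×(215000)² + 3×(266000)²) = 630200 N·mm.
d³ = 16×630200/(π×67.94) = 47240 mm³.
d = 36.15 mm.

d = 36.1 mm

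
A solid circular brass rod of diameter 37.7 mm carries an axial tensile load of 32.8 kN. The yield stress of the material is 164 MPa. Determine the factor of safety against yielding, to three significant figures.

n = 5.58

A = πd²/4 = 1116 mm².
σ = F/A = 32800/1116 = 29.38 MPa.
n = 164/29.38 = 5.581.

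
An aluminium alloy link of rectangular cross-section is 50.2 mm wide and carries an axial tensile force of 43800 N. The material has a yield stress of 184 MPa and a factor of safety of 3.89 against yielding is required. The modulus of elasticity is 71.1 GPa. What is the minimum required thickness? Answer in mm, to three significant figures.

t = 18.4 mm

σ_allow = 184/3.89 = 47.30 MPa.
Required area A = F/σ_allow = 43800/47.30 = 926.0 mm².
t = A/w = 926.0/50.2 = 18.45 mm.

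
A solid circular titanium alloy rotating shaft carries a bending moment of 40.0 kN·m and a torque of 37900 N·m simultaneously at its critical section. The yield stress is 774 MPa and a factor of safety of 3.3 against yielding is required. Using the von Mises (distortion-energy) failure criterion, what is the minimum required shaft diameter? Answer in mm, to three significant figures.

σ_allow = σ_y/n = 774/3.3 = 234.5 MPa.
For a solid shaft σ_b = 32M/(πd³) and τ = 16T/(πd³), so the von Mises stress is σ' = (16/πd³)·√(4M²+3T²).
√(4M²+3T²) = √(4×(4.000×10^7)² + 3×(3.790×10^7)²) = 1.035×10^8 N·mm.
d³ = 16×1.035×10^8/(π×234.5) = 2.247×10^6 mm³.
d = 131.0 mm.

d = 131 mm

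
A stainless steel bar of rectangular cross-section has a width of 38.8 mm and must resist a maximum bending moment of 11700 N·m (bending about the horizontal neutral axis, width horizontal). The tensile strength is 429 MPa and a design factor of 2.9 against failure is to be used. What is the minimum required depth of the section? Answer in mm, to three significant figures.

h = 111 mm

σ_allow = 429/2.9 = 147.9 MPa.
For a rectangular section σ = 6M/(bh²), so h² = 6M/(b σ_allow) = 6×1.1700×10^7/(38.8×147.9) = 12230 mm².
h = 110.6 mm.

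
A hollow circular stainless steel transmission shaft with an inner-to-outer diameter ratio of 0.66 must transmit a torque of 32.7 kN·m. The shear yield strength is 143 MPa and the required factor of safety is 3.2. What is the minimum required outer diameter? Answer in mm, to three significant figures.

τ_allow = 143/3.2 = 44.69 MPa.
For a hollow shaft τ = 16T/[πd_o³(1−k⁴)] with k = 0.66, so 1−k⁴ = 0.8103.
d_o³ = 16T/[π τ_allow (1−k⁴)] = 16×3.2700×10^7/(π×44.69×0.8103) = 4.600×10^6 mm³.
d_o = 166.3 mm.

d_o = 166 mm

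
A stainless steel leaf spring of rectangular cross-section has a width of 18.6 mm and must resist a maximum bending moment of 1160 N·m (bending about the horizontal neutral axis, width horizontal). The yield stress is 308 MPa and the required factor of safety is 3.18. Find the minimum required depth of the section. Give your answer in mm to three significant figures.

h = 62.2 mm

σ_allow = 308/3.18 = 96.86 MPa.
For a rectangular section σ = 6M/(bh²), so h² = 6M/(b σ_allow) = 6×1160000/(18.6×96.86) = 3863 mm².
h = 62.16 mm.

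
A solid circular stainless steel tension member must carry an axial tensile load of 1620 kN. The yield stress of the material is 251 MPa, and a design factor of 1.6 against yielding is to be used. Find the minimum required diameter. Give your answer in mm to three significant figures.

Allowable stress σ_allow = 251/1.6 = 156.9 MPa.
Required area A = F/σ_allow = 1620000/156.9 = 10330 mm².
A = πd²/4 → d = √(4A/π) = 114.7 mm.

d = 115 mm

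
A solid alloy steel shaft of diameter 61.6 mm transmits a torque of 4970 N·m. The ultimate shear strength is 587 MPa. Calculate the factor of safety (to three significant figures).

τ = 16T/(πd³) = 16×4970000/(π×61.6³) = 108.3 MPa.
n = τ_limit/τ = 587/108.3 = 5.421.

n = 5.42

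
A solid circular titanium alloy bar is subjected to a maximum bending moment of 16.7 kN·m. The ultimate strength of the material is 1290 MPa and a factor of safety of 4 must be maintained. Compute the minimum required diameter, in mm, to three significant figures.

σ_allow = 1290/4 = 322.5 MPa.
For a solid circular section σ = 32M/(πd³), so d³ = 32M/(π σ_allow) = 32×1.6700×10^7/(π×322.5) = 527500 mm³.
d = 80.80 mm.

d = 80.8 mm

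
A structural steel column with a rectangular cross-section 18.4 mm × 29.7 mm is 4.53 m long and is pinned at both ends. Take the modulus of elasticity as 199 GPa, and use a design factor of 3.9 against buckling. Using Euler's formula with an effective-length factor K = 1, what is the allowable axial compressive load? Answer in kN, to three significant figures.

Buckling occurs about the weak axis: I_min = h·b³/12 = 29.7×18.4³/12 = 15420 mm⁴ (b = 18.4 mm is the smaller dimension).
Effective length L_e = KL = 1×4.53 m = 4530 mm.
Euler critical load P_cr = π²EI/L_e² = π²×199000×15420/4530² = 1476 N.
P_allow = P_cr/n = 1476/3.9 = 378.4 N.

P_allow = 0.378 kN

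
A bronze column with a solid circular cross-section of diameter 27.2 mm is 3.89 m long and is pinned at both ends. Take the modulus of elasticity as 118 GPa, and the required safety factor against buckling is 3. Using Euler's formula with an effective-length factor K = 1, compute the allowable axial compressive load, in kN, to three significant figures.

P_allow = 0.689 kN

I = πd⁴/64 = π×27.2⁴/64 = 26870 mm⁴.
Effective length L_e = KL = 1×3.89 m = 3890 mm.
Euler critical load P_cr = π²EI/L_e² = π²×118000×26870/3890² = 2068 N.
P_allow = P_cr/n = 2068/3 = 689.3 N.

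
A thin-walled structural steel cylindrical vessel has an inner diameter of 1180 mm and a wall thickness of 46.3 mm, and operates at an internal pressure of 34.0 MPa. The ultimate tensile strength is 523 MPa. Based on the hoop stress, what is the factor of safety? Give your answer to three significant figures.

n = 1.21

σ_h = pD/(2t) = 34.0×1180/(2×46.3) = 433.3 MPa.
n = 523/433.3 = 1.207.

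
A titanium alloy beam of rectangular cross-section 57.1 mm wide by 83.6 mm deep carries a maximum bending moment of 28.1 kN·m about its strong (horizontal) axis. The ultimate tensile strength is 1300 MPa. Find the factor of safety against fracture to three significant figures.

Section modulus S = bh²/6 = 57.1×83.6²/6 = 66510 mm³.
σ = M/S = 2.8100×10^7/66510 = 422.5 MPa.
n = 1300/422.5 = 3.077.

n = 3.08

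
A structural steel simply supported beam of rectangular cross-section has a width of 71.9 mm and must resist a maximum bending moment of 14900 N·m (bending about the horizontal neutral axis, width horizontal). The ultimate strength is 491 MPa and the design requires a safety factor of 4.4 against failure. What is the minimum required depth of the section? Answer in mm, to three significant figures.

h = 106 mm

σ_allow = 491/4.4 = 111.6 MPa.
For a rectangular section σ = 6M/(bh²), so h² = 6M/(b σ_allow) = 6×1.4900×10^7/(71.9×111.6) = 11140 mm².
h = 105.6 mm.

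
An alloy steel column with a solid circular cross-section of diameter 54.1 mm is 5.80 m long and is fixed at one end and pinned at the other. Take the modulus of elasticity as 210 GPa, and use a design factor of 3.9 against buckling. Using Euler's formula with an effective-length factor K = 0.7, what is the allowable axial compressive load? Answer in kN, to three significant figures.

I = πd⁴/64 = π×54.1⁴/64 = 420500 mm⁴.
Effective length L_e = KL = 0.7×5.80 m = 4060 mm.
Euler critical load P_cr = π²EI/L_e² = π²×210000×420500/4060² = 52870 N.
P_allow = P_cr/n = 52870/3.9 = 13560 N.

P_allow = 13.6 kN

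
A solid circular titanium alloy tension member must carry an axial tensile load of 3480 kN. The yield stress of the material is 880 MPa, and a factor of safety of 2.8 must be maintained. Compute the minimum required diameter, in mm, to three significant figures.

d = 119 mm

Allowable stress σ_allow = 880/2.8 = 314.3 MPa.
Required area A = F/σ_allow = 3480000/314.3 = 11070 mm².
A = πd²/4 → d = √(4A/π) = 118.7 mm.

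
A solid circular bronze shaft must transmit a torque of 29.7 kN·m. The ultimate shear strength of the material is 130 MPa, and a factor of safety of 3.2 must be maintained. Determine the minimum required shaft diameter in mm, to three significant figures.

d = 155 mm

Allowable shear stress τ_allow = 130/3.2 = 40.62 MPa.
For a solid shaft τ = 16T/(πd³), so d³ = 16T/(π τ_allow) = 16×2.9700×10^7/(π×40.62) = 3.723×10^6 mm³.
d = (3.723×10^6)^(1/3) = 155.0 mm.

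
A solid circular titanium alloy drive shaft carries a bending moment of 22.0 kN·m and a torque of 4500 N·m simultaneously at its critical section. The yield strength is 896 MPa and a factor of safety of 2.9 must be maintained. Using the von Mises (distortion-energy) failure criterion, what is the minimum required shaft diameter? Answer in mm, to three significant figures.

d = 90.3 mm

σ_allow = σ_y/n = 896/2.9 = 309.0 MPa.
For a solid shaft σ_b = 32M/(πd³) and τ = 16T/(πd³), so the von Mises stress is σ' = (16/πd³)·√(4M²+3T²).
√(4M²+3T²) = √(4×(2.200×10^7)² + 3×(4.500×10^6)²) = 4.469×10^7 N·mm.
d³ = 16×4.469×10^7/(π×309.0) = 736600 mm³.
d = 90.31 mm.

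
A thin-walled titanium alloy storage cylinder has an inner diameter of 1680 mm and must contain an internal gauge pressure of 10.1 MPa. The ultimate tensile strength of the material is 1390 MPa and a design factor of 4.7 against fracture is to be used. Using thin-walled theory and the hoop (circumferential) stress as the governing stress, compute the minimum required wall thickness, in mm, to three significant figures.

t = 28.7 mm

σ_allow = 1390/4.7 = 295.7 MPa.
Hoop stress σ_h = pD/(2t), so t = pD/(2σ_allow) = 10.1×1680/(2×295.7) = 28.69 mm.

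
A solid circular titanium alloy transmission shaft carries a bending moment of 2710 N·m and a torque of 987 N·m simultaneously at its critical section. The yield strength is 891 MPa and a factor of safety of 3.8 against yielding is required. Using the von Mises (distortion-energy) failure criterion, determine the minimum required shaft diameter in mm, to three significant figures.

σ_allow = σ_y/n = 891/3.8 = 234.5 MPa.
For a solid shaft σ_b = 32M/(πd³) and τ = 16T/(πd³), so the von Mises stress is σ' = (16/πd³)·√(4M²+3T²).
√(4M²+3T²) = √(4×(2.710×10^6)² + 3×(987000)²) = 5.683×10^6 N·mm.
d³ = 16×5.683×10^6/(π×234.5) = 123400 mm³.
d = 49.79 mm.

d = 49.8 mm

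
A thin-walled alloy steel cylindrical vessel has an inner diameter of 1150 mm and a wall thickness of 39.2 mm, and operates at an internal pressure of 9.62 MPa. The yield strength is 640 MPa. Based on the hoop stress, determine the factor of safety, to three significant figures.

σ_h = pD/(2t) = 9.62×1150/(2×39.2) = 141.1 MPa.
n = 640/141.1 = 4.535.

n = 4.54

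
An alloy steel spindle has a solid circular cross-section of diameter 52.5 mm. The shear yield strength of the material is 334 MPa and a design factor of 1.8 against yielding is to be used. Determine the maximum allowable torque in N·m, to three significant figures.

T_allow = 5270 N·m

τ_allow = 334/1.8 = 185.6 MPa.
For a solid shaft T_allow = τ_allow·πd³/16; πd³/16 = π×52.5³/16 = 28410 mm³.
T_allow = 185.6×28410 = 5.272×10^6 N·mm = 5272 N·m.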